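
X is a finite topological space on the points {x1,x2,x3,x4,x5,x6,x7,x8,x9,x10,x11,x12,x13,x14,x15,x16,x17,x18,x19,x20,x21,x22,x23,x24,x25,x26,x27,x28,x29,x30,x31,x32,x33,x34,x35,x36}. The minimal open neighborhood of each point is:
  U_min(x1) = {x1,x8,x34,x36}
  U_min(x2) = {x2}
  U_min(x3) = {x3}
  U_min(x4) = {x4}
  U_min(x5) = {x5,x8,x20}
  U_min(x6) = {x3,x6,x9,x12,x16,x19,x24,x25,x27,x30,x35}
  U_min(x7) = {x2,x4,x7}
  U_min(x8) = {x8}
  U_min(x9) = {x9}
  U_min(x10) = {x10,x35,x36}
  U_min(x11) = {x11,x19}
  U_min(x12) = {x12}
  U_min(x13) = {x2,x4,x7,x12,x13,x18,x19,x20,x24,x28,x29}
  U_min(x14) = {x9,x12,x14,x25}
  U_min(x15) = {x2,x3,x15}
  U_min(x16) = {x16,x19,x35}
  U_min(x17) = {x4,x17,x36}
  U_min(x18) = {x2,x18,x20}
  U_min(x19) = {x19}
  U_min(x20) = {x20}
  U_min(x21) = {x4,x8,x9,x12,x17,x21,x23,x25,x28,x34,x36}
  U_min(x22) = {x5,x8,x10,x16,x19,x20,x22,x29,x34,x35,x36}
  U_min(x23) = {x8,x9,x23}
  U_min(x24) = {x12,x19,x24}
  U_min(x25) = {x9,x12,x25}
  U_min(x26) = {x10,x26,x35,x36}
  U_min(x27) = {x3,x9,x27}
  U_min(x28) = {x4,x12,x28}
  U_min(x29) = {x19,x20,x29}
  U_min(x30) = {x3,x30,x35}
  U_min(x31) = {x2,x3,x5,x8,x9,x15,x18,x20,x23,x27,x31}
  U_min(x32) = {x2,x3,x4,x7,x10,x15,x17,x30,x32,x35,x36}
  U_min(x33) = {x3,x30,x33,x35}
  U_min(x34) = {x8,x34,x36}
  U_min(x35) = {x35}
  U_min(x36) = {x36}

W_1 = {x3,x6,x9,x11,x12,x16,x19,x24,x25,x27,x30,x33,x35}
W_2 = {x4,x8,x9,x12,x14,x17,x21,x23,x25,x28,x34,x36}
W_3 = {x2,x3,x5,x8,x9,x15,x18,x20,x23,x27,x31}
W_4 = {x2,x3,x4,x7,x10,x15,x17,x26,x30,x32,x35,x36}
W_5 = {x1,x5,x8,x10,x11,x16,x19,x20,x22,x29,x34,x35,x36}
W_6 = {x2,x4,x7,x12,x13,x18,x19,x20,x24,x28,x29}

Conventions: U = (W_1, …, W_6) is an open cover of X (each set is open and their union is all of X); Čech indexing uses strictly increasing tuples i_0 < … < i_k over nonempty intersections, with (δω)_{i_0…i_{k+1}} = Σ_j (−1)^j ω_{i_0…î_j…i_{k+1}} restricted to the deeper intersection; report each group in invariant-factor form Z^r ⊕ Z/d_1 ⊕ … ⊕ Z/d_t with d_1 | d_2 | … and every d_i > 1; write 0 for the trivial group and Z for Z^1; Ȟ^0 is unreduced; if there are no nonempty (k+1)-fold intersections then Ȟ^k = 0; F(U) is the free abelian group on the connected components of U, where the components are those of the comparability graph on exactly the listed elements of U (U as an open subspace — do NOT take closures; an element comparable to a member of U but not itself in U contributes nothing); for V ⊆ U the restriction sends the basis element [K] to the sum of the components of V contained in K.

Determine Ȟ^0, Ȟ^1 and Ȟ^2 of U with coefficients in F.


Ȟ^0(U;F) ≅ Z,  Ȟ^1(U;F) ≅ 0,  Ȟ^2(U;F) ≅ Z/2

nerve of the cover:
  W12={x9,x12,x25} W13={x3,x9,x27} W14={x3,x30,x35} W15={x11,x16,x19,x35} W16={x12,x19,x24} W23={x8,x9,x23} W24={x4,x17,x36} W25={x8,x34,x36} W26={x4,x12,x28} W34={x2,x3,x15} W35={x5,x8,x20} W36={x2,x18,x20} W45={x10,x35,x36} W46={x2,x4,x7} W56={x19,x20,x29}
  W123={x9} W126={x12} W134={x3} W145={x35} W156={x19} W235={x8} W245={x36} W246={x4} W346={x2} W356={x20}
components per intersection:
  W1: {x3,x6,x9,x11,x12,x16,x19,x24,x25,x27,x30,x33,x35}
  W2: {x4,x8,x9,x12,x14,x17,x21,x23,x25,x28,x34,x36}
  W3: {x2,x3,x5,x8,x9,x15,x18,x20,x23,x27,x31}
  W4: {x2,x3,x4,x7,x10,x15,x17,x26,x30,x32,x35,x36}
  W5: {x1,x5,x8,x10,x11,x16,x19,x20,x22,x29,x34,x35,x36}
  W6: {x2,x4,x7,x12,x13,x18,x19,x20,x24,x28,x29}
  W12: {x9,x12,x25}
  W13: {x3,x9,x27}
  W14: {x3,x30,x35}
  W15: {x11,x16,x19,x35}
  W16: {x12,x19,x24}
  W23: {x8,x9,x23}
  W24: {x4,x17,x36}
  W25: {x8,x34,x36}
  W26: {x4,x12,x28}
  W34: {x2,x3,x15}
  W35: {x5,x8,x20}
  W36: {x2,x18,x20}
  W45: {x10,x35,x36}
  W46: {x2,x4,x7}
  W56: {x19,x20,x29}
  W123: {x9}
  W126: {x12}
  W134: {x3}
  W145: {x35}
  W156: {x19}
  W235: {x8}
  W245: {x36}
  W246: {x4}
  W346: {x2}
  W356: {x20}
C dims 6,15,10; δ0: rk 5, SNF 1^5; δ1: rk 10, SNF 1^9·2
Ȟ^0 = (6 − 5) − 0 = 1, so Ȟ^0 ≅ Z
Ȟ^1 = (15 − 10) − 5 = 0, so Ȟ^1 ≅ 0
Ȟ^2 = (10 − 0) − 10 = 0 plus torsion [2], so Ȟ^2 ≅ Z/2


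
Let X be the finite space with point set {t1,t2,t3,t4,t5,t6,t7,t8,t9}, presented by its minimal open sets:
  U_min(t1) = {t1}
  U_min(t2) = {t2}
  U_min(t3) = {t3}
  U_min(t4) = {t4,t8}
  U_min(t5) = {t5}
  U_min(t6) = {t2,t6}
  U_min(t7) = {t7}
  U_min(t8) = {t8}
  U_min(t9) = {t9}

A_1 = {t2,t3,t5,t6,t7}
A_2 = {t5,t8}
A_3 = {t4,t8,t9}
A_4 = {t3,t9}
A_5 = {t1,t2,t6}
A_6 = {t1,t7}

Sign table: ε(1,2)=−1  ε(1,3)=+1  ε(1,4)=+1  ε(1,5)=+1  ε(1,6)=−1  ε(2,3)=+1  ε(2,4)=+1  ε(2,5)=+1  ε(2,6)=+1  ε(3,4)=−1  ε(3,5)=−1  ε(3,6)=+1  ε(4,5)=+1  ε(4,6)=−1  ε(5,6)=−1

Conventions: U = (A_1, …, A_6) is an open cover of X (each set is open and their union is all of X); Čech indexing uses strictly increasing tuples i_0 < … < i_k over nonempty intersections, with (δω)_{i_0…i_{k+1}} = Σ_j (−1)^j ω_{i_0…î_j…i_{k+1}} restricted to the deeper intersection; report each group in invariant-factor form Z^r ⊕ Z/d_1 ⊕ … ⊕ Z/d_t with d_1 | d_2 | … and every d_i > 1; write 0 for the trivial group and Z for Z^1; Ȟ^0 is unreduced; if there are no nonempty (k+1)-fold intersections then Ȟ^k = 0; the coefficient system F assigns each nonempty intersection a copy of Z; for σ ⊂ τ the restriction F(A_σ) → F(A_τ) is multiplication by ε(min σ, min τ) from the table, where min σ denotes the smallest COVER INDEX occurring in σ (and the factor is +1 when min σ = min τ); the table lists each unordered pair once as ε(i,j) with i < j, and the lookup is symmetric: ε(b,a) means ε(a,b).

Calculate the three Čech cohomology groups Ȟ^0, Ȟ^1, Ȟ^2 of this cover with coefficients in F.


Ȟ^0(U;F) ≅ Z,  Ȟ^1(U;F) ≅ Z^2,  Ȟ^2(U;F) ≅ 0

nerve of the cover:
  A12={t5} A14={t3} A15={t2,t6} A16={t7} A23={t8} A34={t9} A56={t1}
C dims 6,7; δ0: rk 5, SNF 1^5
Ȟ^0 = (6 − 5) − 0 = 1, so Ȟ^0 ≅ Z
Ȟ^1 = (7 − 0) − 5 = 2, so Ȟ^1 ≅ Z^2
Ȟ^2 = (0 − 0) − 0 = 0, so Ȟ^2 ≅ 0


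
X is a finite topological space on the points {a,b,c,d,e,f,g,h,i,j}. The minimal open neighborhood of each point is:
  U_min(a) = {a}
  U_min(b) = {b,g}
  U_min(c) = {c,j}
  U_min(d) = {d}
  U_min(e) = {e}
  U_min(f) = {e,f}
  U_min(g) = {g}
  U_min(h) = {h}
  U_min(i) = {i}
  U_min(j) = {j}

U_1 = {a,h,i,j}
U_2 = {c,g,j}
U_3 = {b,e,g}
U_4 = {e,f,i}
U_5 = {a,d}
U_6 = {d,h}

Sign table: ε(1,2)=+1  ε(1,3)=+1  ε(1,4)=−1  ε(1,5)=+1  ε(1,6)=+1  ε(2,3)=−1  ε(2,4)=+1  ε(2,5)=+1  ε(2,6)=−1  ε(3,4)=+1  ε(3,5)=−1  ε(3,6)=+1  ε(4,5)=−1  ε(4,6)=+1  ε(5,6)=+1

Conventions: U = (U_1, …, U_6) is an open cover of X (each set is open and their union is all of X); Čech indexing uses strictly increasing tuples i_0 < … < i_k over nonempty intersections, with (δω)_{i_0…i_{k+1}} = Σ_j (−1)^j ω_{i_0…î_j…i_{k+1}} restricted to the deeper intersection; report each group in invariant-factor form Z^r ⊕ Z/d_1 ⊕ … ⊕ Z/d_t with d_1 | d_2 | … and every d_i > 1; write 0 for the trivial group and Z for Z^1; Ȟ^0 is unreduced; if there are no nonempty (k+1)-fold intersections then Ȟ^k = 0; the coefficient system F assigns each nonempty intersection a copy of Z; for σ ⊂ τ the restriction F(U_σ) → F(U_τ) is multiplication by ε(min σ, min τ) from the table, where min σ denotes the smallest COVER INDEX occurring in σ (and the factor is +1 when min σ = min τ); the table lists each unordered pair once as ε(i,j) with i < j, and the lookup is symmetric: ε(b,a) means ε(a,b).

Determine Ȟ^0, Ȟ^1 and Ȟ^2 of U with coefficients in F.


Ȟ^0 ≅ Z, Ȟ^1 ≅ Z^2, Ȟ^2 ≅ 0

intersection data:
  U12={j} U14={i} U15={a} U16={h} U23={g} U34={e} U56={d}
C dims 6,7; δ0: rk 5, SNF 1^5
Ȟ^0 = (6 − 5) − 0 = 1, so Ȟ^0 ≅ Z
Ȟ^1 = (7 − 0) − 5 = 2, so Ȟ^1 ≅ Z^2
Ȟ^2 = (0 − 0) − 0 = 0, so Ȟ^2 ≅ 0


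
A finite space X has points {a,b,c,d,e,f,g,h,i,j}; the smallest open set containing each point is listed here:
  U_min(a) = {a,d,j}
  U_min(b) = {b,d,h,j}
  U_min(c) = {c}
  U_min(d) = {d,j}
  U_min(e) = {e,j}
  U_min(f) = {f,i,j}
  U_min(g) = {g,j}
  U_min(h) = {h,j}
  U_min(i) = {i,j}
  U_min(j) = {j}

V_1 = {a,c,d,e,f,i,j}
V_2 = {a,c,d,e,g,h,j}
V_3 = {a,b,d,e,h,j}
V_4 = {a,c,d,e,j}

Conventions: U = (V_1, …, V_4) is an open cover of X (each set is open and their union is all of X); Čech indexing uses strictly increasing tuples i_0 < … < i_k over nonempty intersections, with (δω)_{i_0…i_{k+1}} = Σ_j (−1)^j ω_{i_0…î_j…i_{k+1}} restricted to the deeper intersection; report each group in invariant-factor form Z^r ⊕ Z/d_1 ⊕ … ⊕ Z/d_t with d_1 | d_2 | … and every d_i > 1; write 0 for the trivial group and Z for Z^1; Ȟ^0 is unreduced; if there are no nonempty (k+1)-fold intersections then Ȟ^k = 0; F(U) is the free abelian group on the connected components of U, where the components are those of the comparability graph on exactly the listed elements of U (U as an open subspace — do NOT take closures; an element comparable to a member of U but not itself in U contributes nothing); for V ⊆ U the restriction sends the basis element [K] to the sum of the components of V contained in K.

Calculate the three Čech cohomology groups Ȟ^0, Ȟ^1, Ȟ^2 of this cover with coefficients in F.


Ȟ^0 ≅ Z^2, Ȟ^1 ≅ 0 and Ȟ^2 ≅ 0

nerve simplices:
  V12={a,c,d,e,j} V13={a,d,e,j} V14={a,c,d,e,j} V23={a,d,e,h,j} V24={a,c,d,e,j} V34={a,d,e,j}
  V123={a,d,e,j} V124={a,c,d,e,j} V134={a,d,e,j} V234={a,d,e,j}
  V1234={a,d,e,j}
components per intersection:
  V1: {a,d,e,f,i,j} {c}
  V2: {a,d,e,g,h,j} {c}
  V3: {a,b,d,e,h,j}
  V4: {a,d,e,j} {c}
  V12: {a,d,e,j} {c}
  V13: {a,d,e,j}
  V14: {a,d,e,j} {c}
  V23: {a,d,e,h,j}
  V24: {a,d,e,j} {c}
  V34: {a,d,e,j}
  V123: {a,d,e,j}
  V124: {a,d,e,j} {c}
  V134: {a,d,e,j}
  V234: {a,d,e,j}
  V1234: {a,d,e,j}
C dims 7,9,5,1; δ0: rk 5, SNF 1^5; δ1: rk 4, SNF 1^4; δ2: rk 1, SNF 1^1
degree 0: 7−5−0 = 2 → Ȟ^0 ≅ Z^2
degree 1: 9−4−5 = 0 → Ȟ^1 ≅ 0
degree 2: 5−1−4 = 0 → Ȟ^2 ≅ 0


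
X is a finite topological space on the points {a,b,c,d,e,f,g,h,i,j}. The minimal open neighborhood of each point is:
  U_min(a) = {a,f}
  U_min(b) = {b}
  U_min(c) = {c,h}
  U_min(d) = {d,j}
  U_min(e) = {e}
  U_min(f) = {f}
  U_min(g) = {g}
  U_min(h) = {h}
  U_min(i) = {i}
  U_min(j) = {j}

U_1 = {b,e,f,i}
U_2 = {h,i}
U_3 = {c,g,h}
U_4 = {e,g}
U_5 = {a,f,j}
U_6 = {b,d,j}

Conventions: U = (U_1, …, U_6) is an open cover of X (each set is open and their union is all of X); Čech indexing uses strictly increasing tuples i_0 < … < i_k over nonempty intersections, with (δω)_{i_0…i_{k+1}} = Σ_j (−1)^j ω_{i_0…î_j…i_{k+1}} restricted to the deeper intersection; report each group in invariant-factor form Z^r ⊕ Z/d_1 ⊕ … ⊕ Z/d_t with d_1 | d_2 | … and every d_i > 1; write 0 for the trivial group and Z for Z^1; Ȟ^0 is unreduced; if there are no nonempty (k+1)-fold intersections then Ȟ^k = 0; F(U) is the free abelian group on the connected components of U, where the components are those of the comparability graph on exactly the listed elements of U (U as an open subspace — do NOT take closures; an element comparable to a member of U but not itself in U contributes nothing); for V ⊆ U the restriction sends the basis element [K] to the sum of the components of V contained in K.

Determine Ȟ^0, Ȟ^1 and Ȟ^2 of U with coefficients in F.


nonempty overlaps:
  U12={i} U14={e} U15={f} U16={b} U23={h} U34={g} U56={j}
components per intersection:
  U1: {b} {e} {f} {i}
  U2: {h} {i}
  U3: {c,h} {g}
  U4: {e} {g}
  U5: {a,f} {j}
  U6: {b} {d,j}
  U12: {i}
  U14: {e}
  U15: {f}
  U16: {b}
  U23: {h}
  U34: {g}
  U56: {j}
C dims 14,7; δ0: rk 7, SNF 1^7
degree 0: 14−7−0 = 7 → Ȟ^0 ≅ Z^7
degree 1: 7−0−7 = 0 → Ȟ^1 ≅ 0
degree 2: 0−0−0 = 0 → Ȟ^2 ≅ 0

Ȟ^0(U;F) ≅ Z^7; Ȟ^1(U;F) ≅ 0; Ȟ^2(U;F) ≅ 0


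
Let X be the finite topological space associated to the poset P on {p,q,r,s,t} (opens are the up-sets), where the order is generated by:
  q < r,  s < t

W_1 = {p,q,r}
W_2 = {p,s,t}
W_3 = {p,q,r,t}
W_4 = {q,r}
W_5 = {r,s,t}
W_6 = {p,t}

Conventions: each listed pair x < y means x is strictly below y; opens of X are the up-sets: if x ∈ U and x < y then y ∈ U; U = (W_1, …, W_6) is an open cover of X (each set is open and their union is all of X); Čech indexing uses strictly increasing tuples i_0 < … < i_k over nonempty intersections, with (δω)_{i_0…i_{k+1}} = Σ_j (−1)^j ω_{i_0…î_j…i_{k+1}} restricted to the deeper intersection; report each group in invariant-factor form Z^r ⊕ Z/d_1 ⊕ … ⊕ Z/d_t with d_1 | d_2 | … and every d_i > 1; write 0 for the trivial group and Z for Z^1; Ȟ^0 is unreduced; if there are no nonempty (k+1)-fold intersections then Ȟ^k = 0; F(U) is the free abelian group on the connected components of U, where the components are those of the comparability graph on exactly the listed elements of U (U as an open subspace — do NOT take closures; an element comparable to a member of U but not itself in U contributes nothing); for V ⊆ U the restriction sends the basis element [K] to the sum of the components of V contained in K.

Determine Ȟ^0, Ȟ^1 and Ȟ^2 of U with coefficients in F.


intersection data:
  W12={p} W13={p,q,r} W14={q,r} W15={r} W16={p} W23={p,t} W25={s,t} W26={p,t} W34={q,r} W35={r,t} W36={p,t} W45={r} W56={t}
  W123={p} W126={p} W134={q,r} W135={r} W136={p} W145={r} W235={t} W236={p,t} W256={t} W345={r} W356={t}
  W1236={p} W1345={r} W2356={t}
components per intersection:
  W1: {p} {q,r}
  W2: {p} {s,t}
  W3: {p} {q,r} {t}
  W4: {q,r}
  W5: {r} {s,t}
  W6: {p} {t}
  W12: {p}
  W13: {p} {q,r}
  W14: {q,r}
  W15: {r}
  W16: {p}
  W23: {p} {t}
  W25: {s,t}
  W26: {p} {t}
  W34: {q,r}
  W35: {r} {t}
  W36: {p} {t}
  W45: {r}
  W56: {t}
  W123: {p}
  W126: {p}
  W134: {q,r}
  W135: {r}
  W136: {p}
  W145: {r}
  W235: {t}
  W236: {p} {t}
  W256: {t}
  W345: {r}
  W356: {t}
  W1236: {p}
  W1345: {r}
  W2356: {t}
C dims 12,18,12,3; δ0: rk 9, SNF 1^9; δ1: rk 9, SNF 1^9; δ2: rk 3, SNF 1^3
Ȟ^0 = (12 − 9) − 0 = 3, so Ȟ^0 ≅ Z^3
Ȟ^1 = (18 − 9) − 9 = 0, so Ȟ^1 ≅ 0
Ȟ^2 = (12 − 3) − 9 = 0, so Ȟ^2 ≅ 0

Ȟ^0(U;F) ≅ Z^3; Ȟ^1(U;F) ≅ 0; Ȟ^2(U;F) ≅ 0


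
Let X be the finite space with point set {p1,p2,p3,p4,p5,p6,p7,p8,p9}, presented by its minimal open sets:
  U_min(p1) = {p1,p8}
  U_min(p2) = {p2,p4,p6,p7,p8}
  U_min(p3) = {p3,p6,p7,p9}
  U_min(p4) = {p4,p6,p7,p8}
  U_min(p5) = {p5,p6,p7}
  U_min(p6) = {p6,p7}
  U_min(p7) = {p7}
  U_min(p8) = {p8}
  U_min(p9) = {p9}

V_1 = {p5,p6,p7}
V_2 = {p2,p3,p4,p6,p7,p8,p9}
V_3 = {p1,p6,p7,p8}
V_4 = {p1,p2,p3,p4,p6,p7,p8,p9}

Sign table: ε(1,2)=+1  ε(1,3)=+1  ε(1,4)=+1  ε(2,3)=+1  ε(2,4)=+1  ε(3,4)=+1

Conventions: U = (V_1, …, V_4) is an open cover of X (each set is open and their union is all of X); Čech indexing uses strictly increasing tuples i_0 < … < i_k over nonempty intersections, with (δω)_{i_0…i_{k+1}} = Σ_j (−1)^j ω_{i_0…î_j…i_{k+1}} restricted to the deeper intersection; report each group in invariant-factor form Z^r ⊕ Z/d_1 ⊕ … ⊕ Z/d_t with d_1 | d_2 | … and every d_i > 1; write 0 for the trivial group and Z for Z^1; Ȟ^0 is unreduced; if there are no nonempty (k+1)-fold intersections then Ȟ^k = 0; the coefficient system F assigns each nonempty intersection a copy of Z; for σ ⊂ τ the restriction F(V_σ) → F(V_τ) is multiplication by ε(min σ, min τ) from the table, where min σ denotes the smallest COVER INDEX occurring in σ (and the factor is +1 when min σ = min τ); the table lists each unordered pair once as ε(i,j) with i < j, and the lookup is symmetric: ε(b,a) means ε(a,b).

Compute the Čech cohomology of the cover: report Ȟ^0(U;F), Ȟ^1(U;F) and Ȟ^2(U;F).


Ȟ^0 = Z; Ȟ^1 = 0; Ȟ^2 = 0

nerve simplices:
  V12={p6,p7} V13={p6,p7} V14={p6,p7} V23={p6,p7,p8} V24={p2,p3,p4,p6,p7,p8,p9} V34={p1,p6,p7,p8}
  V123={p6,p7} V124={p6,p7} V134={p6,p7} V234={p6,p7,p8}
  V1234={p6,p7}
C dims 4,6,4,1; δ0: rk 3, SNF 1^3; δ1: rk 3, SNF 1^3; δ2: rk 1, SNF 1^1
degree 0: 4−3−0 = 1 → Ȟ^0 ≅ Z
degree 1: 6−3−3 = 0 → Ȟ^1 ≅ 0
degree 2: 4−1−3 = 0 → Ȟ^2 ≅ 0


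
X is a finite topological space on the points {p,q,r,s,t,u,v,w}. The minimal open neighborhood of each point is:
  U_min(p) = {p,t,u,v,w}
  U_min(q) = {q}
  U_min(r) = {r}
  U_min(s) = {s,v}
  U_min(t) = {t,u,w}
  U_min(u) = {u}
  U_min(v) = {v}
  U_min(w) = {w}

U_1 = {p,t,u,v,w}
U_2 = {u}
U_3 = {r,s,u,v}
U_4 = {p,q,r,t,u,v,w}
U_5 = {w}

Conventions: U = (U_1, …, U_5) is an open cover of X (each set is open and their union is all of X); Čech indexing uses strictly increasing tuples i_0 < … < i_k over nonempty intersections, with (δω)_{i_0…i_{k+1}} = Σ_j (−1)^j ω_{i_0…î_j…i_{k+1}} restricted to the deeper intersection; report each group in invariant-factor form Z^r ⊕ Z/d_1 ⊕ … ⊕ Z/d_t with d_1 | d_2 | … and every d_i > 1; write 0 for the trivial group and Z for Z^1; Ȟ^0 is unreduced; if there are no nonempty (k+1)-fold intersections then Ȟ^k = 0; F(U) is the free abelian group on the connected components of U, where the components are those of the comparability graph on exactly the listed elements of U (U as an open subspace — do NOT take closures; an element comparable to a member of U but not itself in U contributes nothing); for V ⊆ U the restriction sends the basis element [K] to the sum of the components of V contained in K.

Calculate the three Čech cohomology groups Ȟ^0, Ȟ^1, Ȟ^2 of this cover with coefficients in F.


Ȟ^0 ≅ Z^3, Ȟ^1 ≅ 0, Ȟ^2 ≅ 0

nerve simplices:
  U12={u} U13={u,v} U14={p,t,u,v,w} U15={w} U23={u} U24={u} U34={r,u,v} U45={w}
  U123={u} U124={u} U134={u,v} U145={w} U234={u}
  U1234={u}
components per intersection:
  U1: {p,t,u,v,w}
  U2: {u}
  U3: {r} {s,v} {u}
  U4: {p,t,u,v,w} {q} {r}
  U5: {w}
  U12: {u}
  U13: {u} {v}
  U14: {p,t,u,v,w}
  U15: {w}
  U23: {u}
  U24: {u}
  U34: {r} {u} {v}
  U45: {w}
  U123: {u}
  U124: {u}
  U134: {u} {v}
  U145: {w}
  U234: {u}
  U1234: {u}
C dims 9,11,6,1; δ0: rk 6, SNF 1^6; δ1: rk 5, SNF 1^5; δ2: rk 1, SNF 1^1
degree 0: 9−6−0 = 3 → Ȟ^0 ≅ Z^3
degree 1: 11−5−6 = 0 → Ȟ^1 ≅ 0
degree 2: 6−1−5 = 0 → Ȟ^2 ≅ 0


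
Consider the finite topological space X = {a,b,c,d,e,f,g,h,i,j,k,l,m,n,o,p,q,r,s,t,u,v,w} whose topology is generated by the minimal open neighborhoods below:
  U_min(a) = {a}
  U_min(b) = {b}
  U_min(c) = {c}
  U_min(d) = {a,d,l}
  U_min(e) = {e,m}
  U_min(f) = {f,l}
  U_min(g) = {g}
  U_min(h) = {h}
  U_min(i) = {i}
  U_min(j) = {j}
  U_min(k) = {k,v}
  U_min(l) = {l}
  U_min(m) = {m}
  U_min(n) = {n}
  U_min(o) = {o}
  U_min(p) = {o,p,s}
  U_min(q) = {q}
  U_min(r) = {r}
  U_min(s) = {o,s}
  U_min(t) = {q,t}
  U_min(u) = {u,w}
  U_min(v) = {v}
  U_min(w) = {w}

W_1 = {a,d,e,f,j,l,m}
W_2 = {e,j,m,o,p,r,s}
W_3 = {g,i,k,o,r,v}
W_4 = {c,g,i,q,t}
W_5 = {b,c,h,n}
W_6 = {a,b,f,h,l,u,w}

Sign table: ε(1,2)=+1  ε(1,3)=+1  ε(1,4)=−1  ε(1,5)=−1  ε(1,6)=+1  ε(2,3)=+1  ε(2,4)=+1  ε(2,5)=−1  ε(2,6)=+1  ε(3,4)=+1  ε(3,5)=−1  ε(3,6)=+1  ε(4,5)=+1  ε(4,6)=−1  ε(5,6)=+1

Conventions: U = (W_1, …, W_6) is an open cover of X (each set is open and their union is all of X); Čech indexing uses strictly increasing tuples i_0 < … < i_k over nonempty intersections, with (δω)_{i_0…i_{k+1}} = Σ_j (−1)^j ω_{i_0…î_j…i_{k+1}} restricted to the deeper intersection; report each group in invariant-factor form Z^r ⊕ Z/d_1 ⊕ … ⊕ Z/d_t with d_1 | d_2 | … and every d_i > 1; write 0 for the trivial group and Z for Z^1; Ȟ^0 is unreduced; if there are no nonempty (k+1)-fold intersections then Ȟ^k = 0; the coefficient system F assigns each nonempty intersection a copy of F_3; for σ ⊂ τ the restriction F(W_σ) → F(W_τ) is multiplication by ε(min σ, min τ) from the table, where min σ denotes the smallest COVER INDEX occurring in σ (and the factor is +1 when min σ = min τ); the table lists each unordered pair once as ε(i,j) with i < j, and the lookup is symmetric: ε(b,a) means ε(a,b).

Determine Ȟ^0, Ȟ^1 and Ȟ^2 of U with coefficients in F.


Ȟ^0(U;F) ≅ Z/3; Ȟ^1(U;F) ≅ Z/3; Ȟ^2(U;F) ≅ 0

nonempty intersections:
  W12={e,j,m} W16={a,f,l} W23={o,r} W34={g,i} W45={c} W56={b,h}
C dims 6,6; δ0: rk_F3 5
Ȟ^0: (6−5)−0=1 ⇒ Z/3
Ȟ^1: (6−0)−5=1 ⇒ Z/3
Ȟ^2: (0−0)−0=0 ⇒ 0


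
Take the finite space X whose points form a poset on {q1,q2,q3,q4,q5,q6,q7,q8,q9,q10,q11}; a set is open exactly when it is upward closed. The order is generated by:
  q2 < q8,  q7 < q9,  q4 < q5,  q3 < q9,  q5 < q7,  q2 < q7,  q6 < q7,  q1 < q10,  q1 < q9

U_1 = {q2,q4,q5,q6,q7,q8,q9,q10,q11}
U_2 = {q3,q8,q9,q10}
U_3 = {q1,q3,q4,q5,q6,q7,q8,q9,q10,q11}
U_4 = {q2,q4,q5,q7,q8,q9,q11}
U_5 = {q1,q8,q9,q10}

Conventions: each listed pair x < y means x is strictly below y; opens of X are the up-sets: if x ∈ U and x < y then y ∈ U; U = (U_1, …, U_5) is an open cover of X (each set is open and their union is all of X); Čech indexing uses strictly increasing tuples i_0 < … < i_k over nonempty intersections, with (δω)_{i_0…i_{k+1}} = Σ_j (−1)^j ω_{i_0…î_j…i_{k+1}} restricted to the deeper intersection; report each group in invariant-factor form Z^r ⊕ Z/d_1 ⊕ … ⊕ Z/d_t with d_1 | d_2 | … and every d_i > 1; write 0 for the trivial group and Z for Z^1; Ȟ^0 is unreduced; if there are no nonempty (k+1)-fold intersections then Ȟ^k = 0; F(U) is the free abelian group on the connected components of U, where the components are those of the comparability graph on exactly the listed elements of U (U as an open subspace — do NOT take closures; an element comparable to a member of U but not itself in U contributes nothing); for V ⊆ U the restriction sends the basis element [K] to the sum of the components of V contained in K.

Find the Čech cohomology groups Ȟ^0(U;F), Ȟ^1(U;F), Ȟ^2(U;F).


nonempty overlaps:
  U12={q8,q9,q10} U13={q4,q5,q6,q7,q8,q9,q10,q11} U14={q2,q4,q5,q7,q8,q9,q11} U15={q8,q9,q10} U23={q3,q8,q9,q10} U24={q8,q9} U25={q8,q9,q10} U34={q4,q5,q7,q8,q9,q11} U35={q1,q8,q9,q10} U45={q8,q9}
  U123={q8,q9,q10} U124={q8,q9} U125={q8,q9,q10} U134={q4,q5,q7,q8,q9,q11} U135={q8,q9,q10} U145={q8,q9} U234={q8,q9} U235={q8,q9,q10} U245={q8,q9} U345={q8,q9}
  U1234={q8,q9} U1235={q8,q9,q10} U1245={q8,q9} U1345={q8,q9} U2345={q8,q9}
  U12345={q8,q9}
components per intersection:
  U1: {q2,q4,q5,q6,q7,q8,q9} {q10} {q11}
  U2: {q3,q9} {q8} {q10}
  U3: {q1,q3,q4,q5,q6,q7,q9,q10} {q8} {q11}
  U4: {q2,q4,q5,q7,q8,q9} {q11}
  U5: {q1,q9,q10} {q8}
  U12: {q8} {q9} {q10}
  U13: {q4,q5,q6,q7,q9} {q8} {q10} {q11}
  U14: {q2,q4,q5,q7,q8,q9} {q11}
  U15: {q8} {q9} {q10}
  U23: {q3,q9} {q8} {q10}
  U24: {q8} {q9}
  U25: {q8} {q9} {q10}
  U34: {q4,q5,q7,q9} {q8} {q11}
  U35: {q1,q9,q10} {q8}
  U45: {q8} {q9}
  U123: {q8} {q9} {q10}
  U124: {q8} {q9}
  U125: {q8} {q9} {q10}
  U134: {q4,q5,q7,q9} {q8} {q11}
  U135: {q8} {q9} {q10}
  U145: {q8} {q9}
  U234: {q8} {q9}
  U235: {q8} {q9} {q10}
  U245: {q8} {q9}
  U345: {q8} {q9}
  U1234: {q8} {q9}
  U1235: {q8} {q9} {q10}
  U1245: {q8} {q9}
  U1345: {q8} {q9}
  U2345: {q8} {q9}
  U12345: {q8} {q9}
C dims 13,27,25,11; δ0: rk 11, SNF 1^11; δ1: rk 16, SNF 1^16; δ2: rk 9, SNF 1^9
degree 0: 13−11−0 = 2 → Ȟ^0 ≅ Z^2
degree 1: 27−16−11 = 0 → Ȟ^1 ≅ 0
degree 2: 25−9−16 = 0 → Ȟ^2 ≅ 0

Ȟ^0(U;F) ≅ Z^2; Ȟ^1(U;F) ≅ 0; Ȟ^2(U;F) ≅ 0


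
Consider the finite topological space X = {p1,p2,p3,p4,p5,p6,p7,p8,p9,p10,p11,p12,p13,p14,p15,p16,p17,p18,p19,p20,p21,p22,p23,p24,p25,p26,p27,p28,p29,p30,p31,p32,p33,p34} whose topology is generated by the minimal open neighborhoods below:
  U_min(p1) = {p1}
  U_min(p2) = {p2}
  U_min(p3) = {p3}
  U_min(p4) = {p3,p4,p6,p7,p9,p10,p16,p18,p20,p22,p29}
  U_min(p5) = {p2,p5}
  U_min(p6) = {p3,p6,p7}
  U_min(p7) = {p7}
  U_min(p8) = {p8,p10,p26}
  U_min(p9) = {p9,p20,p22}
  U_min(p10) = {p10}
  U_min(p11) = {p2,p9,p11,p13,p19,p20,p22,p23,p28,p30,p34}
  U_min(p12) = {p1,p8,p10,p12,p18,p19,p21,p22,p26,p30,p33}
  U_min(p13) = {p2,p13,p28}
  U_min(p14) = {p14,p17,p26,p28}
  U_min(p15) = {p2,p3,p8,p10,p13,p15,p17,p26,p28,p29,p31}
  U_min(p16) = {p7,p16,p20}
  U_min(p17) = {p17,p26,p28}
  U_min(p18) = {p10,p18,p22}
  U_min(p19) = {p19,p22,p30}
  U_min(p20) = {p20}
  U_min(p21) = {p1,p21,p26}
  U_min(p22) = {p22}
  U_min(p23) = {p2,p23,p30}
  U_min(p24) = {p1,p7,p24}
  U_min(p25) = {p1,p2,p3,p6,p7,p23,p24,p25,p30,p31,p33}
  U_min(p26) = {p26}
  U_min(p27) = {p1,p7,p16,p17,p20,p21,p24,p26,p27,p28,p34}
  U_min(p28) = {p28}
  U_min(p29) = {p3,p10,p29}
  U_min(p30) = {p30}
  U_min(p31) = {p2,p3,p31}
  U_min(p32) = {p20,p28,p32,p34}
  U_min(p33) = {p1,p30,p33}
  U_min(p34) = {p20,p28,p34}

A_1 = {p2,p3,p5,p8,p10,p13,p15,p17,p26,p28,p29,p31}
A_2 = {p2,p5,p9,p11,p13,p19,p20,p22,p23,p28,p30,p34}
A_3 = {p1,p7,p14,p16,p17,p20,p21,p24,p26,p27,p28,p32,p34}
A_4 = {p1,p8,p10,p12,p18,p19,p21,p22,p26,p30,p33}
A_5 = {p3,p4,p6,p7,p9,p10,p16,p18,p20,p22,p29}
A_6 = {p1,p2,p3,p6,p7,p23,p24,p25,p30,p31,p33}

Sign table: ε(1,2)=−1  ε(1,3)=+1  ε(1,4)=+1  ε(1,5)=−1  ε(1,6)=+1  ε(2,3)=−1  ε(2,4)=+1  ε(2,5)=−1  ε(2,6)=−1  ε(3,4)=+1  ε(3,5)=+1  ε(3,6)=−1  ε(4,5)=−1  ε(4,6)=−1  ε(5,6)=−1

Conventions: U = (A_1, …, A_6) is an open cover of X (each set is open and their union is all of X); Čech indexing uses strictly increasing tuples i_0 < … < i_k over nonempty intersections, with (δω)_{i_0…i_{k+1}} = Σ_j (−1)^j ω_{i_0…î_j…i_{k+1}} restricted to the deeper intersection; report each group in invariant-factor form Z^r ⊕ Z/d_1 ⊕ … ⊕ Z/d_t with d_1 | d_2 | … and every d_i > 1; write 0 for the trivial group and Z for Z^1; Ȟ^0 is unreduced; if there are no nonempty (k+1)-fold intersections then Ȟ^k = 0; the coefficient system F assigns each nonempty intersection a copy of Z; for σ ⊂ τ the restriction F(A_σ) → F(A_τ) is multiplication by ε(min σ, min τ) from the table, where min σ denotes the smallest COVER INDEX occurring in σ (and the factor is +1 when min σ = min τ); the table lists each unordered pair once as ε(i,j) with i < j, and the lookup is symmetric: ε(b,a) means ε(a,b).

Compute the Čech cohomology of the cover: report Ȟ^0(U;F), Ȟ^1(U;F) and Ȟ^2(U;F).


nerve of the cover:
  A12={p2,p5,p13,p28} A13={p17,p26,p28} A14={p8,p10,p26} A15={p3,p10,p29} A16={p2,p3,p31} A23={p20,p28,p34} A24={p19,p22,p30} A25={p9,p20,p22} A26={p2,p23,p30} A34={p1,p21,p26} A35={p7,p16,p20} A36={p1,p7,p24} A45={p10,p18,p22} A46={p1,p30,p33} A56={p3,p6,p7}
  A123={p28} A126={p2} A134={p26} A145={p10} A156={p3} A235={p20} A245={p22} A246={p30} A346={p1} A356={p7}
C dims 6,15,10; δ0: rk 6, SNF 1^5·2; δ1: rk 9, SNF 1^9
Ȟ^0 = (6 − 6) − 0 = 0, so Ȟ^0 ≅ 0
Ȟ^1 = (15 − 9) − 6 = 0 plus torsion [2], so Ȟ^1 ≅ Z/2
Ȟ^2 = (10 − 0) − 9 = 1, so Ȟ^2 ≅ Z

Ȟ^0 ≅ 0, Ȟ^1 ≅ Z/2 and Ȟ^2 ≅ Z


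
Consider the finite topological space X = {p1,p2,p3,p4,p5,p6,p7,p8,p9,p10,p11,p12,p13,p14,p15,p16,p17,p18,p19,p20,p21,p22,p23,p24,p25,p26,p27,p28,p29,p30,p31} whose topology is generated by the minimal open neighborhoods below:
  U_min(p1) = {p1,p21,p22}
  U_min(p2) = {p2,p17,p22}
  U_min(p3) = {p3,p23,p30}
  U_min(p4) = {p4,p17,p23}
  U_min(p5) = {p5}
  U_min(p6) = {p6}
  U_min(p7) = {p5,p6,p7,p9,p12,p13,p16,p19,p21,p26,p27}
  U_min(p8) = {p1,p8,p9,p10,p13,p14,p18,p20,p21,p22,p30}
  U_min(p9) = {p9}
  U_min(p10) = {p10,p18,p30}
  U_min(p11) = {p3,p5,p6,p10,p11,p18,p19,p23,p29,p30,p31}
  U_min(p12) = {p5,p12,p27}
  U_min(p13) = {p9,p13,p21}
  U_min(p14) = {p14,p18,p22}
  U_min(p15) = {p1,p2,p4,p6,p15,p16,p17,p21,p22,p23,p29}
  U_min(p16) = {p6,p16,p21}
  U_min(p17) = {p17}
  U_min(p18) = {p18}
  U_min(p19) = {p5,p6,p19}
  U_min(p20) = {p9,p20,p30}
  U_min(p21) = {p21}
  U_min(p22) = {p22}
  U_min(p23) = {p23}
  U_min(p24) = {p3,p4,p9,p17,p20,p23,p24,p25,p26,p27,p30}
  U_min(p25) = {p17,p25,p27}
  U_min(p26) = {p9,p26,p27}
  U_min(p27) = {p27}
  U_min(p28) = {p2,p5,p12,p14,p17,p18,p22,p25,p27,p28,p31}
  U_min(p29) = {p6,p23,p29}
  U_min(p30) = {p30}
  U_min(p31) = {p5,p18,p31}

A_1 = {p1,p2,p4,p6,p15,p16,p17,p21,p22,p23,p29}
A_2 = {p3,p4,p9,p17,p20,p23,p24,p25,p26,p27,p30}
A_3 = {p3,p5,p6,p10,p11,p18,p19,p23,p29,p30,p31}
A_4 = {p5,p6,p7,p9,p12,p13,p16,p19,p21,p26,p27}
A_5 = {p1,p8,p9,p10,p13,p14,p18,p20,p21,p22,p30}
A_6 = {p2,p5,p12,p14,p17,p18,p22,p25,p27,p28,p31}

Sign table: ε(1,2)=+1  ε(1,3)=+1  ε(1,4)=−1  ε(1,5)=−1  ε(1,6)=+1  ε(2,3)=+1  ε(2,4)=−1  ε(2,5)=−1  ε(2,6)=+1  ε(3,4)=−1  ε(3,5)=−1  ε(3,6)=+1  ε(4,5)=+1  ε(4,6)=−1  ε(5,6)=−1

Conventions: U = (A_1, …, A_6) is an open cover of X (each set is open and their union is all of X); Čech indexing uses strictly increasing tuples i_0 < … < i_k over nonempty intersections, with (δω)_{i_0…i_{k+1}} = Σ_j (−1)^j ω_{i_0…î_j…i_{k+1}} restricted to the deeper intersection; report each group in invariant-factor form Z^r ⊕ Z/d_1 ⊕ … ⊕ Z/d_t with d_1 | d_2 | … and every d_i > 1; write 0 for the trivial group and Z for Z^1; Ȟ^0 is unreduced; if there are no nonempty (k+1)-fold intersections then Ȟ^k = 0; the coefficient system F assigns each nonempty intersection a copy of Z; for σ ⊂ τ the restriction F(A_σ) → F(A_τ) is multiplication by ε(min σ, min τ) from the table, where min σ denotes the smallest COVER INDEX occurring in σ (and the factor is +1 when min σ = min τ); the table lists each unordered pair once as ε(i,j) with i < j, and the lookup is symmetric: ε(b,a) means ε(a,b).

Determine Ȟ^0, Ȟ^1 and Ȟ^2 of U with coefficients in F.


Ȟ^0 ≅ Z,  Ȟ^1 ≅ 0,  Ȟ^2 ≅ Z/2

intersection data:
  A12={p4,p17,p23} A13={p6,p23,p29} A14={p6,p16,p21} A15={p1,p21,p22} A16={p2,p17,p22} A23={p3,p23,p30} A24={p9,p26,p27} A25={p9,p20,p30} A26={p17,p25,p27} A34={p5,p6,p19} A35={p10,p18,p30} A36={p5,p18,p31} A45={p9,p13,p21} A46={p5,p12,p27} A56={p14,p18,p22}
  A123={p23} A126={p17} A134={p6} A145={p21} A156={p22} A235={p30} A245={p9} A246={p27} A346={p5} A356={p18}
C dims 6,15,10; δ0: rk 5, SNF 1^5; δ1: rk 10, SNF 1^9·2
Ȟ^0 = (6 − 5) − 0 = 1, so Ȟ^0 ≅ Z
Ȟ^1 = (15 − 10) − 5 = 0, so Ȟ^1 ≅ 0
Ȟ^2 = (10 − 0) − 10 = 0 plus torsion [2], so Ȟ^2 ≅ Z/2


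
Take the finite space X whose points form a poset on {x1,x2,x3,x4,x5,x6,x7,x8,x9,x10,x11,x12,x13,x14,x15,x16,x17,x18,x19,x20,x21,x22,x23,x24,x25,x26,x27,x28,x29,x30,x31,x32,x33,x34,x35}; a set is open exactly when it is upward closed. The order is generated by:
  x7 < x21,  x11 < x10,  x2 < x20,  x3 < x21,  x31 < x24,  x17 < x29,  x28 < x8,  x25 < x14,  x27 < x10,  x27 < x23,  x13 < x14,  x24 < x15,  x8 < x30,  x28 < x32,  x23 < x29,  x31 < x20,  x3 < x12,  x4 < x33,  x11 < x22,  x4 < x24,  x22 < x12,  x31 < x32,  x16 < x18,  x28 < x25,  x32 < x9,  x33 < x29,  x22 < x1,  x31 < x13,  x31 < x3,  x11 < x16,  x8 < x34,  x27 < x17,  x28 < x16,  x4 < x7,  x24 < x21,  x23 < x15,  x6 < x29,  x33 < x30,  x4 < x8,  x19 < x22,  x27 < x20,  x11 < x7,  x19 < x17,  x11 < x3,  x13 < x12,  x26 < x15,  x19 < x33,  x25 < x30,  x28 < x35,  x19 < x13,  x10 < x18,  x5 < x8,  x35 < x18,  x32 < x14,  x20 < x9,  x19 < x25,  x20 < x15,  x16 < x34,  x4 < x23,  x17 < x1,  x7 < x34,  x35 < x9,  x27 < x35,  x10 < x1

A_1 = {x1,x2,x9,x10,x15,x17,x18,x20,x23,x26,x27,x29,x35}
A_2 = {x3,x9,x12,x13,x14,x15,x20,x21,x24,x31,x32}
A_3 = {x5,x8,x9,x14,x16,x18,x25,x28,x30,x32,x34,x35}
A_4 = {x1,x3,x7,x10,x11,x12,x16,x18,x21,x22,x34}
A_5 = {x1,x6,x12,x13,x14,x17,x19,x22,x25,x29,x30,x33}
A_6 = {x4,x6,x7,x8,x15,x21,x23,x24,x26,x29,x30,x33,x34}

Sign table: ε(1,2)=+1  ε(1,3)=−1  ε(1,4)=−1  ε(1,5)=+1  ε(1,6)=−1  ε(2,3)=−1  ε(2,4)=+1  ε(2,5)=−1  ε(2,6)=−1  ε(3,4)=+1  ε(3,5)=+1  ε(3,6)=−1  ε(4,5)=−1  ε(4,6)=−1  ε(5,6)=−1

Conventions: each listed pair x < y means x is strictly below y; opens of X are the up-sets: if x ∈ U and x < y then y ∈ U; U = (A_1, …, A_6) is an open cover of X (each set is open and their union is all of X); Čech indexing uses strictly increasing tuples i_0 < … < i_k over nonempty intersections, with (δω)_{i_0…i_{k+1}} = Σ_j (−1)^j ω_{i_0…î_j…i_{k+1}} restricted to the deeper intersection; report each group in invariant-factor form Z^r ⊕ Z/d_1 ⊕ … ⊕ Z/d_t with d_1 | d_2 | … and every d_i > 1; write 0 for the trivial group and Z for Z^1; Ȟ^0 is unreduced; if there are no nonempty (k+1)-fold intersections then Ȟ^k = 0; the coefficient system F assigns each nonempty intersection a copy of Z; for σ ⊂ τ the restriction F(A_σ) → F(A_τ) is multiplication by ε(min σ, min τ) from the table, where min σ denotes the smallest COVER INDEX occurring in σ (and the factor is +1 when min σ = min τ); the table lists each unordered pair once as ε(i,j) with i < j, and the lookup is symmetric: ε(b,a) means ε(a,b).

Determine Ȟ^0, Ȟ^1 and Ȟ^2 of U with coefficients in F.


Ȟ^0 = 0, Ȟ^1 = Z/2 and Ȟ^2 = Z

intersection data:
  A12={x9,x15,x20} A13={x9,x18,x35} A14={x1,x10,x18} A15={x1,x17,x29} A16={x15,x23,x26,x29} A23={x9,x14,x32} A24={x3,x12,x21} A25={x12,x13,x14} A26={x15,x21,x24} A34={x16,x18,x34} A35={x14,x25,x30} A36={x8,x30,x34} A45={x1,x12,x22} A46={x7,x21,x34} A56={x6,x29,x30,x33}
  A123={x9} A126={x15} A134={x18} A145={x1} A156={x29} A235={x14} A245={x12} A246={x21} A346={x34} A356={x30}
C dims 6,15,10; δ0: rk 6, SNF 1^5·2; δ1: rk 9, SNF 1^9
Ȟ^0 = (6 − 6) − 0 = 0, so Ȟ^0 ≅ 0
Ȟ^1 = (15 − 9) − 6 = 0 plus torsion [2], so Ȟ^1 ≅ Z/2
Ȟ^2 = (10 − 0) − 9 = 1, so Ȟ^2 ≅ Z


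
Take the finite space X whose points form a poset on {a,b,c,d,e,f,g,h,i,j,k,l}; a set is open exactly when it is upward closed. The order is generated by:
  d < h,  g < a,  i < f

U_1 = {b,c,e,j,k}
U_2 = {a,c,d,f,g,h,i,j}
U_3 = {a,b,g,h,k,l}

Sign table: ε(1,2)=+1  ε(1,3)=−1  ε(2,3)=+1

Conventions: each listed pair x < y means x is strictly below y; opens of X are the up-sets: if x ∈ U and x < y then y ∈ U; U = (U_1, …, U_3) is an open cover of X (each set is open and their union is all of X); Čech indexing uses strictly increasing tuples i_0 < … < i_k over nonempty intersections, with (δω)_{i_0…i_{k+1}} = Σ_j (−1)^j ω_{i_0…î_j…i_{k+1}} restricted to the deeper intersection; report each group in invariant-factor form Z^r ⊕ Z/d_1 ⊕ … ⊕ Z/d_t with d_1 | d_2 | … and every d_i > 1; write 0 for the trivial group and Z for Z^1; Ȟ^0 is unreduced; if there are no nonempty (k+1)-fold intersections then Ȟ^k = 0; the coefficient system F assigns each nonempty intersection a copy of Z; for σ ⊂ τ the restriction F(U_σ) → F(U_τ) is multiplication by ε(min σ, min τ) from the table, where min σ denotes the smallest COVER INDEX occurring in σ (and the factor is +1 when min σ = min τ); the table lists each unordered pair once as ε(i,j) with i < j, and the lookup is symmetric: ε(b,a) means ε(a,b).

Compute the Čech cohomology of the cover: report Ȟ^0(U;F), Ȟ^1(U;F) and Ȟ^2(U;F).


nerve simplices:
  U12={c,j} U13={b,k} U23={a,g,h}
C dims 3,3; δ0: rk 3, SNF 1^2·2
degree 0: 3−3−0 = 0 → Ȟ^0 ≅ 0
degree 1: 3−0−3 = 0 plus torsion [2] → Ȟ^1 ≅ Z/2
degree 2: 0−0−0 = 0 → Ȟ^2 ≅ 0

Ȟ^0 ≅ 0, Ȟ^1 ≅ Z/2, Ȟ^2 ≅ 0


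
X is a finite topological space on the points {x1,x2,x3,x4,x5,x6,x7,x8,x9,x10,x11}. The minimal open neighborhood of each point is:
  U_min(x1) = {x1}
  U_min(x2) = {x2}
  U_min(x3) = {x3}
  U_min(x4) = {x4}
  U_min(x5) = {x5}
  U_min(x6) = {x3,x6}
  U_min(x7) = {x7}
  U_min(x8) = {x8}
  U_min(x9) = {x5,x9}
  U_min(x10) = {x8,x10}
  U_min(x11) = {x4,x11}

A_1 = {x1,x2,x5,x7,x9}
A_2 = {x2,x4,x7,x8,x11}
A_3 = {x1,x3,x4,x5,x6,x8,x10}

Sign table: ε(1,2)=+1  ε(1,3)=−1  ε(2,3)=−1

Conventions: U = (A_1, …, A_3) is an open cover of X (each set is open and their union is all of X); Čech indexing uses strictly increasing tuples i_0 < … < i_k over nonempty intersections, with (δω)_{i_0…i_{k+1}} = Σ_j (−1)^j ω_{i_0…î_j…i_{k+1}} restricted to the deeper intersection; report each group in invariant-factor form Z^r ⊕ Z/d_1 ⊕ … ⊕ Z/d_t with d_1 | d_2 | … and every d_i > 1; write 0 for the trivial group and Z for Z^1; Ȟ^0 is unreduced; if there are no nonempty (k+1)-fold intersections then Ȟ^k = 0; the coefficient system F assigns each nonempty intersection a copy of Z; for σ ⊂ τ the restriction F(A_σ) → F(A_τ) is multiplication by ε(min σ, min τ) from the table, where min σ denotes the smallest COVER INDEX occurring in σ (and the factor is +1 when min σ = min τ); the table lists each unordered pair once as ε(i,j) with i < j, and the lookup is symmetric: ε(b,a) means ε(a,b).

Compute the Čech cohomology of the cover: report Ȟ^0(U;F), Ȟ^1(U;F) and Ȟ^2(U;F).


Ȟ^0(U;F) ≅ Z, Ȟ^1(U;F) ≅ Z and Ȟ^2(U;F) ≅ 0

nonempty overlaps:
  A12={x2,x7} A13={x1,x5} A23={x4,x8}
C dims 3,3; δ0: rk 2, SNF 1^2
degree 0: 3−2−0 = 1 → Ȟ^0 ≅ Z
degree 1: 3−0−2 = 1 → Ȟ^1 ≅ Z
degree 2: 0−0−0 = 0 → Ȟ^2 ≅ 0


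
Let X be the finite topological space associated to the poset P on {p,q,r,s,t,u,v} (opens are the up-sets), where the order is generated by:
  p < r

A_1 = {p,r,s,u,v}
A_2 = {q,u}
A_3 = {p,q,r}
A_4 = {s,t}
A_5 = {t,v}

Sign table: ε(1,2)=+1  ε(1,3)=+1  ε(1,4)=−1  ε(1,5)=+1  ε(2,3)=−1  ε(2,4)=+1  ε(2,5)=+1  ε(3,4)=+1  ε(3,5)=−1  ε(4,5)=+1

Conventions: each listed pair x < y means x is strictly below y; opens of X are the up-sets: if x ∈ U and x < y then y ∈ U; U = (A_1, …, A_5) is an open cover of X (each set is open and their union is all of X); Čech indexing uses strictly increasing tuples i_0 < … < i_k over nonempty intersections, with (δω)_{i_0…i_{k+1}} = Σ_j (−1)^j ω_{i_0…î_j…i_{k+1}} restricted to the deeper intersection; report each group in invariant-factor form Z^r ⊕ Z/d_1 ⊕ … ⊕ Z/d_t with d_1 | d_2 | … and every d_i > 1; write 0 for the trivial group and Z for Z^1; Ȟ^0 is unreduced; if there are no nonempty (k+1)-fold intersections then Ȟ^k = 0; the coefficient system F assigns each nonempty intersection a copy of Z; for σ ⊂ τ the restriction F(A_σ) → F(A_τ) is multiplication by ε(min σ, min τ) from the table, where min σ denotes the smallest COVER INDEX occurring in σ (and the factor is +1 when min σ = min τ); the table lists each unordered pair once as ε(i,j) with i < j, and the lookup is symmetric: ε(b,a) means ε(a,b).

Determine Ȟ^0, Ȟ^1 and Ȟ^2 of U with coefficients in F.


Ȟ^0(U;F) ≅ 0; Ȟ^1(U;F) ≅ Z ⊕ Z/2; Ȟ^2(U;F) ≅ 0

nonempty overlaps:
  A12={u} A13={p,r} A14={s} A15={v} A23={q} A45={t}
C dims 5,6; δ0: rk 5, SNF 1^4·2
degree 0: 5−5−0 = 0 → Ȟ^0 ≅ 0
degree 1: 6−0−5 = 1 plus torsion [2] → Ȟ^1 ≅ Z ⊕ Z/2
degree 2: 0−0−0 = 0 → Ȟ^2 ≅ 0


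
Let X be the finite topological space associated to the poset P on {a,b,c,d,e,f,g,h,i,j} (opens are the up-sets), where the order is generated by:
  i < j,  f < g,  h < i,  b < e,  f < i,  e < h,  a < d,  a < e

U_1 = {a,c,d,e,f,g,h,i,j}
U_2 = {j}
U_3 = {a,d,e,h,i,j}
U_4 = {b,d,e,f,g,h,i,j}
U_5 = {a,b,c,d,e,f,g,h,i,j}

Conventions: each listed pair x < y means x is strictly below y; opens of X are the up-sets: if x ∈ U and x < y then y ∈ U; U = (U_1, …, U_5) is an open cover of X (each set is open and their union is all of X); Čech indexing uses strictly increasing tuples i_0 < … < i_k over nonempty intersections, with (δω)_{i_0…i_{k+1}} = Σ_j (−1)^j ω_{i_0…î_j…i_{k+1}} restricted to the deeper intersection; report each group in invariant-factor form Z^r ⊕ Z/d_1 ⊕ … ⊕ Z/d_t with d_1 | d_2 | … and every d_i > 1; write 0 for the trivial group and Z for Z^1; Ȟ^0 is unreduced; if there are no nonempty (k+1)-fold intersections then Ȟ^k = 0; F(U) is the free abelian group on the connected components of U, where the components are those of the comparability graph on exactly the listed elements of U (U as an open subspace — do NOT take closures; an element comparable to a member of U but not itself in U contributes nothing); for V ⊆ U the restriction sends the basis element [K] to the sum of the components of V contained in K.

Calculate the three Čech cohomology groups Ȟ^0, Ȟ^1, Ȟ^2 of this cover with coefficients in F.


Ȟ^0 ≅ Z^2; Ȟ^1 ≅ 0; Ȟ^2 ≅ 0

nerve of the cover:
  U12={j} U13={a,d,e,h,i,j} U14={d,e,f,g,h,i,j} U15={a,c,d,e,f,g,h,i,j} U23={j} U24={j} U25={j} U34={d,e,h,i,j} U35={a,d,e,h,i,j} U45={b,d,e,f,g,h,i,j}
  U123={j} U124={j} U125={j} U134={d,e,h,i,j} U135={a,d,e,h,i,j} U145={d,e,f,g,h,i,j} U234={j} U235={j} U245={j} U345={d,e,h,i,j}
  U1234={j} U1235={j} U1245={j} U1345={d,e,h,i,j} U2345={j}
  U12345={j}
components per intersection:
  U1: {a,d,e,f,g,h,i,j} {c}
  U2: {j}
  U3: {a,d,e,h,i,j}
  U4: {b,e,f,g,h,i,j} {d}
  U5: {a,b,d,e,f,g,h,i,j} {c}
  U12: {j}
  U13: {a,d,e,h,i,j}
  U14: {d} {e,f,g,h,i,j}
  U15: {a,d,e,f,g,h,i,j} {c}
  U23: {j}
  U24: {j}
  U25: {j}
  U34: {d} {e,h,i,j}
  U35: {a,d,e,h,i,j}
  U45: {b,e,f,g,h,i,j} {d}
  U123: {j}
  U124: {j}
  U125: {j}
  U134: {d} {e,h,i,j}
  U135: {a,d,e,h,i,j}
  U145: {d} {e,f,g,h,i,j}
  U234: {j}
  U235: {j}
  U245: {j}
  U345: {d} {e,h,i,j}
  U1234: {j}
  U1235: {j}
  U1245: {j}
  U1345: {d} {e,h,i,j}
  U2345: {j}
  U12345: {j}
C dims 8,14,13,6; δ0: rk 6, SNF 1^6; δ1: rk 8, SNF 1^8; δ2: rk 5, SNF 1^5
Ȟ^0 = (8 − 6) − 0 = 2, so Ȟ^0 ≅ Z^2
Ȟ^1 = (14 − 8) − 6 = 0, so Ȟ^1 ≅ 0
Ȟ^2 = (13 − 5) − 8 = 0, so Ȟ^2 ≅ 0
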